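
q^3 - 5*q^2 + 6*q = q*(q - 3)*(q - 2)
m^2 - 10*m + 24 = (m - 6)*(m - 4)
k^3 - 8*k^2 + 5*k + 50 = (k - 5)^2*(k + 2)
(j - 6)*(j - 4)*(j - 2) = j^3 - 12*j^2 + 44*j - 48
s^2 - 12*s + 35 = (s - 7)*(s - 5)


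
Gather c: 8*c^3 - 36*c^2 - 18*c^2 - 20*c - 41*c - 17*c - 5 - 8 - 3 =8*c^3 - 54*c^2 - 78*c - 16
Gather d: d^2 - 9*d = d^2 - 9*d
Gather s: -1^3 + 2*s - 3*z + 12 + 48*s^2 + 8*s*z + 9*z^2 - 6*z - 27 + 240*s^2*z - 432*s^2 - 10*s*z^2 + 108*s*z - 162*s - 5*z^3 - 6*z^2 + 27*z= s^2*(240*z - 384) + s*(-10*z^2 + 116*z - 160) - 5*z^3 + 3*z^2 + 18*z - 16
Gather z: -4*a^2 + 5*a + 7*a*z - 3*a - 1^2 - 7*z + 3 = -4*a^2 + 2*a + z*(7*a - 7) + 2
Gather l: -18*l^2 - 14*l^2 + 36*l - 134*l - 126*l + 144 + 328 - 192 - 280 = -32*l^2 - 224*l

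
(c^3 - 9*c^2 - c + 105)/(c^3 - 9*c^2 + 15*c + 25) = (c^2 - 4*c - 21)/(c^2 - 4*c - 5)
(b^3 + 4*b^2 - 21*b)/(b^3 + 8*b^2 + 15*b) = (b^2 + 4*b - 21)/(b^2 + 8*b + 15)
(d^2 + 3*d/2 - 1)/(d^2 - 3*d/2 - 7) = (2*d - 1)/(2*d - 7)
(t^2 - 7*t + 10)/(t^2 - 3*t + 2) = (t - 5)/(t - 1)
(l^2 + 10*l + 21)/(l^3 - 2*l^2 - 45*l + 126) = (l + 3)/(l^2 - 9*l + 18)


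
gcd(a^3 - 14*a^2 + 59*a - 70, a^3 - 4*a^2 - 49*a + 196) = a - 7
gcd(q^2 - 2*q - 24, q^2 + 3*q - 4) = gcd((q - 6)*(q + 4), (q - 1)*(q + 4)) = q + 4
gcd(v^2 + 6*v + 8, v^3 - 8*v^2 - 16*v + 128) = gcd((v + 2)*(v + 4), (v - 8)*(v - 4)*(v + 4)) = v + 4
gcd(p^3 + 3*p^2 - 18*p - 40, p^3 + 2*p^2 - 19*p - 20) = p^2 + p - 20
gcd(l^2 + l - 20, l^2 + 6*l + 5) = l + 5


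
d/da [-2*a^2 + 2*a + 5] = 2 - 4*a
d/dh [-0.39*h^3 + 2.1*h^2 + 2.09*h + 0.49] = -1.17*h^2 + 4.2*h + 2.09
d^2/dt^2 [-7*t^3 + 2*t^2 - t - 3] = 4 - 42*t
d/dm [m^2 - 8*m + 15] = 2*m - 8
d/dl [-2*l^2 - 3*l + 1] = -4*l - 3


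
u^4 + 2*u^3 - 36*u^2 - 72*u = u*(u - 6)*(u + 2)*(u + 6)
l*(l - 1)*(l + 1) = l^3 - l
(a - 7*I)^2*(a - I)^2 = a^4 - 16*I*a^3 - 78*a^2 + 112*I*a + 49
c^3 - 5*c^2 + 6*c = c*(c - 3)*(c - 2)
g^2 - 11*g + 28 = (g - 7)*(g - 4)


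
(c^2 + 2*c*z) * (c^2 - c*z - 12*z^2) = c^4 + c^3*z - 14*c^2*z^2 - 24*c*z^3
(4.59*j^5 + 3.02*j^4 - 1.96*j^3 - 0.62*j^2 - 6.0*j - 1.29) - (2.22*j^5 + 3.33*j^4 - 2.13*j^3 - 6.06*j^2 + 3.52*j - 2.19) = 2.37*j^5 - 0.31*j^4 + 0.17*j^3 + 5.44*j^2 - 9.52*j + 0.9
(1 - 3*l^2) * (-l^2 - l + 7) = 3*l^4 + 3*l^3 - 22*l^2 - l + 7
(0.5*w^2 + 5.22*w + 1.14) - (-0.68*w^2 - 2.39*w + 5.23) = 1.18*w^2 + 7.61*w - 4.09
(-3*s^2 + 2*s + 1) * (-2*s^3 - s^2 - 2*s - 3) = 6*s^5 - s^4 + 2*s^3 + 4*s^2 - 8*s - 3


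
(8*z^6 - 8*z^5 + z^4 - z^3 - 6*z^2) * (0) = 0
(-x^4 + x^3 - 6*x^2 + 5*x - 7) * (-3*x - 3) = 3*x^5 + 15*x^3 + 3*x^2 + 6*x + 21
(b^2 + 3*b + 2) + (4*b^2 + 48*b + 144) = 5*b^2 + 51*b + 146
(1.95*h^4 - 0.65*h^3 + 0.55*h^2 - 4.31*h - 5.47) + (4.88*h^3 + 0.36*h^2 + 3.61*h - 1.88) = 1.95*h^4 + 4.23*h^3 + 0.91*h^2 - 0.7*h - 7.35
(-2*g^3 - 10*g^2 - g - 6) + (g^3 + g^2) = -g^3 - 9*g^2 - g - 6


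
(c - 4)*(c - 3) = c^2 - 7*c + 12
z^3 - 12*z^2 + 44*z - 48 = (z - 6)*(z - 4)*(z - 2)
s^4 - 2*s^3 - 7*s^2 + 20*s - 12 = (s - 2)^2*(s - 1)*(s + 3)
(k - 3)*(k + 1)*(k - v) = k^3 - k^2*v - 2*k^2 + 2*k*v - 3*k + 3*v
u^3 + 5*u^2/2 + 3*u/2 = u*(u + 1)*(u + 3/2)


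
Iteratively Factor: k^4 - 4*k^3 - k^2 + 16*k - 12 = (k - 2)*(k^3 - 2*k^2 - 5*k + 6) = (k - 2)*(k - 1)*(k^2 - k - 6) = (k - 3)*(k - 2)*(k - 1)*(k + 2)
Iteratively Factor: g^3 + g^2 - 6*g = (g + 3)*(g^2 - 2*g) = (g - 2)*(g + 3)*(g)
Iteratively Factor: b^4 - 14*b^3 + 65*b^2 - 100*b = (b)*(b^3 - 14*b^2 + 65*b - 100) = b*(b - 5)*(b^2 - 9*b + 20) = b*(b - 5)^2*(b - 4)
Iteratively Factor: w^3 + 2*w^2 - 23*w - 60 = (w + 3)*(w^2 - w - 20) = (w + 3)*(w + 4)*(w - 5)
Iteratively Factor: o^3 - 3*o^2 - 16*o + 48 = (o - 3)*(o^2 - 16) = (o - 4)*(o - 3)*(o + 4)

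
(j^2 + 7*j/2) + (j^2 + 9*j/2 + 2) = 2*j^2 + 8*j + 2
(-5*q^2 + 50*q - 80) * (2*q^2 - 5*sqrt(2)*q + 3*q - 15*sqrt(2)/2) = -10*q^4 + 25*sqrt(2)*q^3 + 85*q^3 - 425*sqrt(2)*q^2/2 - 10*q^2 - 240*q + 25*sqrt(2)*q + 600*sqrt(2)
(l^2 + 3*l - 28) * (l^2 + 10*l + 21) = l^4 + 13*l^3 + 23*l^2 - 217*l - 588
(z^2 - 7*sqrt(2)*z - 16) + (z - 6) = z^2 - 7*sqrt(2)*z + z - 22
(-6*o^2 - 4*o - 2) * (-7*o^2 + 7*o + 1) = 42*o^4 - 14*o^3 - 20*o^2 - 18*o - 2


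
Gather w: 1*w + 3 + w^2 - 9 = w^2 + w - 6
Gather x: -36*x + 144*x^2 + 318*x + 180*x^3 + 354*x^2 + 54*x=180*x^3 + 498*x^2 + 336*x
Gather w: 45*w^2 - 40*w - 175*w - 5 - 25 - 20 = 45*w^2 - 215*w - 50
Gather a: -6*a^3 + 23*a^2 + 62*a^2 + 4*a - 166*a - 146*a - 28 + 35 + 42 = -6*a^3 + 85*a^2 - 308*a + 49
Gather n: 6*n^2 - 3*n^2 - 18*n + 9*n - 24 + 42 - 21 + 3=3*n^2 - 9*n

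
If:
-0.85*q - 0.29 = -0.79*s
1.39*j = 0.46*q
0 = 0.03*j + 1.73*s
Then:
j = -0.11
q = -0.34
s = 0.00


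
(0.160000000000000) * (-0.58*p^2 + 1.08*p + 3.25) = -0.0928*p^2 + 0.1728*p + 0.52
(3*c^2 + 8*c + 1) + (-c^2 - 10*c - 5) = 2*c^2 - 2*c - 4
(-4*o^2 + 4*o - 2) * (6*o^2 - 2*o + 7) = -24*o^4 + 32*o^3 - 48*o^2 + 32*o - 14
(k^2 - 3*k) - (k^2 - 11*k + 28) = 8*k - 28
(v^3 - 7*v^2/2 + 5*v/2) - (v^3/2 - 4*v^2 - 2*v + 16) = v^3/2 + v^2/2 + 9*v/2 - 16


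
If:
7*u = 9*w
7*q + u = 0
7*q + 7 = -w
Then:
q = -9/2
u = 63/2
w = 49/2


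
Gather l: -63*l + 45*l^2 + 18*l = 45*l^2 - 45*l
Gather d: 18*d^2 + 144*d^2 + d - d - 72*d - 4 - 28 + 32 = 162*d^2 - 72*d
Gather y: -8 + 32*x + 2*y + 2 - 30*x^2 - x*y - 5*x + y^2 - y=-30*x^2 + 27*x + y^2 + y*(1 - x) - 6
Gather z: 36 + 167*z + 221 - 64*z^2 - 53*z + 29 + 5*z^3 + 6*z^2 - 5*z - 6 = 5*z^3 - 58*z^2 + 109*z + 280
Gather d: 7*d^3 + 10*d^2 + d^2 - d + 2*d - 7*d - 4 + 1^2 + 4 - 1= 7*d^3 + 11*d^2 - 6*d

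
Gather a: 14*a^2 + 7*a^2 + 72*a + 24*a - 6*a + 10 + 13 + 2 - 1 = 21*a^2 + 90*a + 24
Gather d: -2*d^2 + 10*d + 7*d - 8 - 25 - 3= -2*d^2 + 17*d - 36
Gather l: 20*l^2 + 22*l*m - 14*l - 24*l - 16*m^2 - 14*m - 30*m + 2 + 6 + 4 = 20*l^2 + l*(22*m - 38) - 16*m^2 - 44*m + 12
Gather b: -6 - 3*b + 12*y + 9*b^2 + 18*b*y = 9*b^2 + b*(18*y - 3) + 12*y - 6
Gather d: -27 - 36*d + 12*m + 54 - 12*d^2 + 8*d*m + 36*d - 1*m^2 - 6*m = -12*d^2 + 8*d*m - m^2 + 6*m + 27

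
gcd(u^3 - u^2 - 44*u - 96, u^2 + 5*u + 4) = u + 4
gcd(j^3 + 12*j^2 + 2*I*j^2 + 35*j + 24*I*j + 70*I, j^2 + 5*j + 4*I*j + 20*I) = j + 5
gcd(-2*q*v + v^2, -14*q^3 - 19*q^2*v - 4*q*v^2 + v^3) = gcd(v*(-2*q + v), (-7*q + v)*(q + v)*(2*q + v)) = 1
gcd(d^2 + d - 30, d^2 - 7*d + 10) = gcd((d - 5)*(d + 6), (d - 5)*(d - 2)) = d - 5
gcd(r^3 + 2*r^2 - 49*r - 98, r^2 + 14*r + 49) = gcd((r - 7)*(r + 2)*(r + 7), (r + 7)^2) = r + 7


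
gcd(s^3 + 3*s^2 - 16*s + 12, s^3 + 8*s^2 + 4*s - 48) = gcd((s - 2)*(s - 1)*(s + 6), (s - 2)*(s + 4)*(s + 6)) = s^2 + 4*s - 12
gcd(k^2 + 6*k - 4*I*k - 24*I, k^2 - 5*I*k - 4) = k - 4*I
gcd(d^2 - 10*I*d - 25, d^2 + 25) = d - 5*I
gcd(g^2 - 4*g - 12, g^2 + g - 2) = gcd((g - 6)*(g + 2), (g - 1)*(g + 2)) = g + 2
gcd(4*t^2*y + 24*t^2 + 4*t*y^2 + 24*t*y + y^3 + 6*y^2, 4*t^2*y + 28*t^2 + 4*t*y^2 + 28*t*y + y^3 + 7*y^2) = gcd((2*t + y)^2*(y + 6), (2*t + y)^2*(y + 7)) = 4*t^2 + 4*t*y + y^2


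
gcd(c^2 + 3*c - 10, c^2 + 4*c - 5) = c + 5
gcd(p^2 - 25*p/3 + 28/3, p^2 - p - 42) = p - 7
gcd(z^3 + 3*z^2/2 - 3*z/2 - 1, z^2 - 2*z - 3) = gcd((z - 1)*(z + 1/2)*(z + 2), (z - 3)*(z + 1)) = 1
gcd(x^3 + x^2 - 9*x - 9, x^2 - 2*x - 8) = 1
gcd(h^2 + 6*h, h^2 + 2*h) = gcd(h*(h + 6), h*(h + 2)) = h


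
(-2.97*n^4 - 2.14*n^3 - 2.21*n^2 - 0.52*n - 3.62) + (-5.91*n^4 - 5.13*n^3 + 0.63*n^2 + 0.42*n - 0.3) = -8.88*n^4 - 7.27*n^3 - 1.58*n^2 - 0.1*n - 3.92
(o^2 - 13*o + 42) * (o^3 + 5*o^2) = o^5 - 8*o^4 - 23*o^3 + 210*o^2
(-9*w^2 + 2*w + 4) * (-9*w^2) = 81*w^4 - 18*w^3 - 36*w^2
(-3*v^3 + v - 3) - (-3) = -3*v^3 + v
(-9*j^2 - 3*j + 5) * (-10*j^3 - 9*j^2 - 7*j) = 90*j^5 + 111*j^4 + 40*j^3 - 24*j^2 - 35*j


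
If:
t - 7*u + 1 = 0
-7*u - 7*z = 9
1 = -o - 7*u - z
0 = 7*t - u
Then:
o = -33/56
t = 1/48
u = 7/48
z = -481/336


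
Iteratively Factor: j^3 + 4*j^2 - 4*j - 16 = (j + 4)*(j^2 - 4) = (j + 2)*(j + 4)*(j - 2)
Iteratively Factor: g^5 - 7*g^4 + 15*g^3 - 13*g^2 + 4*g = (g)*(g^4 - 7*g^3 + 15*g^2 - 13*g + 4) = g*(g - 1)*(g^3 - 6*g^2 + 9*g - 4) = g*(g - 1)^2*(g^2 - 5*g + 4) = g*(g - 4)*(g - 1)^2*(g - 1)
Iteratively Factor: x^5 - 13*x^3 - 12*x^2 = (x)*(x^4 - 13*x^2 - 12*x) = x^2*(x^3 - 13*x - 12) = x^2*(x + 1)*(x^2 - x - 12) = x^2*(x - 4)*(x + 1)*(x + 3)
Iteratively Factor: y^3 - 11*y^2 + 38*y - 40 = (y - 5)*(y^2 - 6*y + 8) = (y - 5)*(y - 2)*(y - 4)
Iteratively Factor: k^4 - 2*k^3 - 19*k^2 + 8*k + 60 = (k + 3)*(k^3 - 5*k^2 - 4*k + 20) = (k - 2)*(k + 3)*(k^2 - 3*k - 10) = (k - 5)*(k - 2)*(k + 3)*(k + 2)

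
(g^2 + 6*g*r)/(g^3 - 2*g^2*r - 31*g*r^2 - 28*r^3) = g*(-g - 6*r)/(-g^3 + 2*g^2*r + 31*g*r^2 + 28*r^3)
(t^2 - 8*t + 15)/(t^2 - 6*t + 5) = (t - 3)/(t - 1)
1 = 1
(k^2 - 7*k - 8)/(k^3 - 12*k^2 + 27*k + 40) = 1/(k - 5)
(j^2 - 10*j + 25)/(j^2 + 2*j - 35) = (j - 5)/(j + 7)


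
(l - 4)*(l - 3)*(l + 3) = l^3 - 4*l^2 - 9*l + 36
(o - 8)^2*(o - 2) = o^3 - 18*o^2 + 96*o - 128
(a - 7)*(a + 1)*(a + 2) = a^3 - 4*a^2 - 19*a - 14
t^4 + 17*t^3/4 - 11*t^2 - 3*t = t*(t - 2)*(t + 1/4)*(t + 6)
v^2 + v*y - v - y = (v - 1)*(v + y)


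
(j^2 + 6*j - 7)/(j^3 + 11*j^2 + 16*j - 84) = (j - 1)/(j^2 + 4*j - 12)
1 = 1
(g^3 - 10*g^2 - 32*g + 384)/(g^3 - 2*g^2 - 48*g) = (g - 8)/g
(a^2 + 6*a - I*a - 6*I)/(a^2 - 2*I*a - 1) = (a + 6)/(a - I)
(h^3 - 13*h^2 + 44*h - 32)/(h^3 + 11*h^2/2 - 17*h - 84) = 2*(h^2 - 9*h + 8)/(2*h^2 + 19*h + 42)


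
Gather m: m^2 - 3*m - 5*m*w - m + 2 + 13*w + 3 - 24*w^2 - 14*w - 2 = m^2 + m*(-5*w - 4) - 24*w^2 - w + 3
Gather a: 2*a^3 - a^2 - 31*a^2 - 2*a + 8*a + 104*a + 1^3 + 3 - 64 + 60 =2*a^3 - 32*a^2 + 110*a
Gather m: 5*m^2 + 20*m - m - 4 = 5*m^2 + 19*m - 4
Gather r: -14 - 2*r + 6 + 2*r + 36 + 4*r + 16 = 4*r + 44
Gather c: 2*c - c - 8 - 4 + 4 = c - 8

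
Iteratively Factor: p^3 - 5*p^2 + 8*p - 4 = (p - 2)*(p^2 - 3*p + 2) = (p - 2)*(p - 1)*(p - 2)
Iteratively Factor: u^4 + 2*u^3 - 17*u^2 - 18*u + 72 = (u + 3)*(u^3 - u^2 - 14*u + 24) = (u - 3)*(u + 3)*(u^2 + 2*u - 8) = (u - 3)*(u - 2)*(u + 3)*(u + 4)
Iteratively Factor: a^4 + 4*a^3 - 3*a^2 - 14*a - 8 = (a + 1)*(a^3 + 3*a^2 - 6*a - 8) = (a + 1)^2*(a^2 + 2*a - 8) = (a + 1)^2*(a + 4)*(a - 2)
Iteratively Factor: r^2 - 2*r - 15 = (r + 3)*(r - 5)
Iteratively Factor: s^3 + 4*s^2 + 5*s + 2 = (s + 2)*(s^2 + 2*s + 1) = (s + 1)*(s + 2)*(s + 1)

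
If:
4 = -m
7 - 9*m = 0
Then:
No Solution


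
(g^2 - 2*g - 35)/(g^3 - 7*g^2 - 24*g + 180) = (g - 7)/(g^2 - 12*g + 36)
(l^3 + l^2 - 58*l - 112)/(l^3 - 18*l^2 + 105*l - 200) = (l^2 + 9*l + 14)/(l^2 - 10*l + 25)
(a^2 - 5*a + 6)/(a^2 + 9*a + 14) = (a^2 - 5*a + 6)/(a^2 + 9*a + 14)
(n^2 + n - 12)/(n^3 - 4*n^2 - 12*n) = (-n^2 - n + 12)/(n*(-n^2 + 4*n + 12))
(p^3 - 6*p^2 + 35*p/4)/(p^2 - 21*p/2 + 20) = p*(2*p - 7)/(2*(p - 8))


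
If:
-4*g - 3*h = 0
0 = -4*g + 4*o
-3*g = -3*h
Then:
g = 0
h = 0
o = 0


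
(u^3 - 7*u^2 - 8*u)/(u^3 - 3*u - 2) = u*(u - 8)/(u^2 - u - 2)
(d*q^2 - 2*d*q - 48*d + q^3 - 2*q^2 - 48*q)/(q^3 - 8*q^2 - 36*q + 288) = (d + q)/(q - 6)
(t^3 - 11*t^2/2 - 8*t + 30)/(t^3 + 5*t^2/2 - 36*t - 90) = (t - 2)/(t + 6)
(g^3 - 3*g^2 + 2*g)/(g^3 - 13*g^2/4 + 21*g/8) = 8*(g^2 - 3*g + 2)/(8*g^2 - 26*g + 21)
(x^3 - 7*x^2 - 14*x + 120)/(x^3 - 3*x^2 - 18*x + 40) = (x - 6)/(x - 2)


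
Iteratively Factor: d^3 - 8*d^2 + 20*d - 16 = (d - 4)*(d^2 - 4*d + 4) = (d - 4)*(d - 2)*(d - 2)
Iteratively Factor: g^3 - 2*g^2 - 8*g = (g - 4)*(g^2 + 2*g) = g*(g - 4)*(g + 2)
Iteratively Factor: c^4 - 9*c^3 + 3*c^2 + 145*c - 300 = (c - 5)*(c^3 - 4*c^2 - 17*c + 60) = (c - 5)*(c - 3)*(c^2 - c - 20) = (c - 5)*(c - 3)*(c + 4)*(c - 5)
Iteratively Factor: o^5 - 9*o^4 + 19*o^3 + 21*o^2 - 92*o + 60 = (o + 2)*(o^4 - 11*o^3 + 41*o^2 - 61*o + 30) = (o - 2)*(o + 2)*(o^3 - 9*o^2 + 23*o - 15) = (o - 2)*(o - 1)*(o + 2)*(o^2 - 8*o + 15) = (o - 3)*(o - 2)*(o - 1)*(o + 2)*(o - 5)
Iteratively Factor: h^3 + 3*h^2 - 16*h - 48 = (h + 4)*(h^2 - h - 12) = (h - 4)*(h + 4)*(h + 3)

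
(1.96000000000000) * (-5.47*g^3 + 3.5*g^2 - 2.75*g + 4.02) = -10.7212*g^3 + 6.86*g^2 - 5.39*g + 7.8792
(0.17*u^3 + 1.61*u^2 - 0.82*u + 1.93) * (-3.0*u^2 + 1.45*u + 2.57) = -0.51*u^5 - 4.5835*u^4 + 5.2314*u^3 - 2.8413*u^2 + 0.6911*u + 4.9601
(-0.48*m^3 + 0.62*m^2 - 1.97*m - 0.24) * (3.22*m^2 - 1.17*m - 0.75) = -1.5456*m^5 + 2.558*m^4 - 6.7088*m^3 + 1.0671*m^2 + 1.7583*m + 0.18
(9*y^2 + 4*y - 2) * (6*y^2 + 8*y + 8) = 54*y^4 + 96*y^3 + 92*y^2 + 16*y - 16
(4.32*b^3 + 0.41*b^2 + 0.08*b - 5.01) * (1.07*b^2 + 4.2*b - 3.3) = 4.6224*b^5 + 18.5827*b^4 - 12.4484*b^3 - 6.3777*b^2 - 21.306*b + 16.533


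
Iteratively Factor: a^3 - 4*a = (a - 2)*(a^2 + 2*a) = (a - 2)*(a + 2)*(a)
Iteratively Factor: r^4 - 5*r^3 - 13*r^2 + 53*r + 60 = (r - 4)*(r^3 - r^2 - 17*r - 15) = (r - 4)*(r + 3)*(r^2 - 4*r - 5) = (r - 5)*(r - 4)*(r + 3)*(r + 1)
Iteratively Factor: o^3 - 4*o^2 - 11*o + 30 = (o + 3)*(o^2 - 7*o + 10) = (o - 5)*(o + 3)*(o - 2)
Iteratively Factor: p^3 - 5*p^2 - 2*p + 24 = (p + 2)*(p^2 - 7*p + 12) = (p - 3)*(p + 2)*(p - 4)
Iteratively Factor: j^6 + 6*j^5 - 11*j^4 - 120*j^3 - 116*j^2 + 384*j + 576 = (j - 2)*(j^5 + 8*j^4 + 5*j^3 - 110*j^2 - 336*j - 288) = (j - 2)*(j + 3)*(j^4 + 5*j^3 - 10*j^2 - 80*j - 96) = (j - 2)*(j + 2)*(j + 3)*(j^3 + 3*j^2 - 16*j - 48) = (j - 2)*(j + 2)*(j + 3)*(j + 4)*(j^2 - j - 12) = (j - 4)*(j - 2)*(j + 2)*(j + 3)*(j + 4)*(j + 3)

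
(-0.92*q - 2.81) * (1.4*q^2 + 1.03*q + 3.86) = -1.288*q^3 - 4.8816*q^2 - 6.4455*q - 10.8466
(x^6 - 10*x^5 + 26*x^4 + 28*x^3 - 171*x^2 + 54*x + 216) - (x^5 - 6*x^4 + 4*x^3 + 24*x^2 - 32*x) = x^6 - 11*x^5 + 32*x^4 + 24*x^3 - 195*x^2 + 86*x + 216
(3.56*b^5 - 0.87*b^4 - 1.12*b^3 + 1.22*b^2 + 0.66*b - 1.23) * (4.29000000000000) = 15.2724*b^5 - 3.7323*b^4 - 4.8048*b^3 + 5.2338*b^2 + 2.8314*b - 5.2767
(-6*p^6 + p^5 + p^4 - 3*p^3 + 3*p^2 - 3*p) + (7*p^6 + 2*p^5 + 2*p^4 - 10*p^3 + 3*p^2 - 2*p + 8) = p^6 + 3*p^5 + 3*p^4 - 13*p^3 + 6*p^2 - 5*p + 8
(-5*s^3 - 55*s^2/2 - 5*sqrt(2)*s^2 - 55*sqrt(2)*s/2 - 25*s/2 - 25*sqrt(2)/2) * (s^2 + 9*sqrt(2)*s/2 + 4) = -5*s^5 - 55*sqrt(2)*s^4/2 - 55*s^4/2 - 605*sqrt(2)*s^3/4 - 155*s^3/2 - 715*s^2/2 - 355*sqrt(2)*s^2/4 - 325*s/2 - 110*sqrt(2)*s - 50*sqrt(2)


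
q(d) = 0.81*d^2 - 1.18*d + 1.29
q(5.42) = 18.69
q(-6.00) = 37.53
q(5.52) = 19.46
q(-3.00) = 12.12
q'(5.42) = 7.60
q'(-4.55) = -8.55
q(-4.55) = 23.43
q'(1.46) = 1.19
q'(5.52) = 7.76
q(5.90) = 22.52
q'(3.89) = 5.12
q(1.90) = 1.97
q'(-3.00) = -6.04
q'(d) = 1.62*d - 1.18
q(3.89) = 8.96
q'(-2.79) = -5.70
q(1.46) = 1.29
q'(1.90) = 1.90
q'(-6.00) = -10.90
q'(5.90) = 8.38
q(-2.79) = 10.89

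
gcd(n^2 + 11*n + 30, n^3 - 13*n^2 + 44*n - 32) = 1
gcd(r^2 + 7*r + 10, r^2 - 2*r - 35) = r + 5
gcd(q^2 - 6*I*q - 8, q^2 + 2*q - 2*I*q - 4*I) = q - 2*I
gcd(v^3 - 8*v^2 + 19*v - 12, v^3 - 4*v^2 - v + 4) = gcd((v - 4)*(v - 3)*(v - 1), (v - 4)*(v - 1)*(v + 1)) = v^2 - 5*v + 4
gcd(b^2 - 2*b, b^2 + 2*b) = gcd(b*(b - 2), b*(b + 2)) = b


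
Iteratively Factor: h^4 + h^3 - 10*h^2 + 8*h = (h - 2)*(h^3 + 3*h^2 - 4*h) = (h - 2)*(h - 1)*(h^2 + 4*h) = (h - 2)*(h - 1)*(h + 4)*(h)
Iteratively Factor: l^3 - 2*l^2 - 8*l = (l - 4)*(l^2 + 2*l) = (l - 4)*(l + 2)*(l)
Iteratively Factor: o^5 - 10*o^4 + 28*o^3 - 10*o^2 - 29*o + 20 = (o - 1)*(o^4 - 9*o^3 + 19*o^2 + 9*o - 20) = (o - 1)*(o + 1)*(o^3 - 10*o^2 + 29*o - 20) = (o - 1)^2*(o + 1)*(o^2 - 9*o + 20) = (o - 5)*(o - 1)^2*(o + 1)*(o - 4)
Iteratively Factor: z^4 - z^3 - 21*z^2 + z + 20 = (z - 5)*(z^3 + 4*z^2 - z - 4) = (z - 5)*(z + 4)*(z^2 - 1) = (z - 5)*(z - 1)*(z + 4)*(z + 1)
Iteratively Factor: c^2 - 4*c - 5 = (c - 5)*(c + 1)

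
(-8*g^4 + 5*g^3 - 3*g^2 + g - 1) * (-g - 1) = 8*g^5 + 3*g^4 - 2*g^3 + 2*g^2 + 1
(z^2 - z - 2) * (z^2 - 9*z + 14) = z^4 - 10*z^3 + 21*z^2 + 4*z - 28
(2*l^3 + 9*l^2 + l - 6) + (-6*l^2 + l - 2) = 2*l^3 + 3*l^2 + 2*l - 8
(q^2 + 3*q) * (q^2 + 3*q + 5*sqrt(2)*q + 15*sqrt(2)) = q^4 + 6*q^3 + 5*sqrt(2)*q^3 + 9*q^2 + 30*sqrt(2)*q^2 + 45*sqrt(2)*q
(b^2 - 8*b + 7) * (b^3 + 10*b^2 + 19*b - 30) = b^5 + 2*b^4 - 54*b^3 - 112*b^2 + 373*b - 210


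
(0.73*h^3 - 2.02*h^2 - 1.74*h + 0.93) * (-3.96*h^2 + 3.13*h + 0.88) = -2.8908*h^5 + 10.2841*h^4 + 1.2102*h^3 - 10.9066*h^2 + 1.3797*h + 0.8184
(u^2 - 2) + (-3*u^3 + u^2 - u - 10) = -3*u^3 + 2*u^2 - u - 12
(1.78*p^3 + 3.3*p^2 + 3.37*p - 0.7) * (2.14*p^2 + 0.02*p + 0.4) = 3.8092*p^5 + 7.0976*p^4 + 7.9898*p^3 - 0.1106*p^2 + 1.334*p - 0.28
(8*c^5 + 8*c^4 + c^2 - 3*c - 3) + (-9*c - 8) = 8*c^5 + 8*c^4 + c^2 - 12*c - 11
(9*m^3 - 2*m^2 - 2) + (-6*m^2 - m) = 9*m^3 - 8*m^2 - m - 2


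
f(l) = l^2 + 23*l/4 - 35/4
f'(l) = 2*l + 23/4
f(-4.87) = -13.04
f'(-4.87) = -3.99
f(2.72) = 14.29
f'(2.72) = 11.19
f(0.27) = -7.12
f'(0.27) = 6.29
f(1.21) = -0.33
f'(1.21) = 8.17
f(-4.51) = -14.34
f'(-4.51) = -3.27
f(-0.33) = -10.54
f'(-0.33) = 5.09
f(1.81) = 4.93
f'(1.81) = 9.37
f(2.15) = 8.24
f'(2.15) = 10.05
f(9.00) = 124.00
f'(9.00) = 23.75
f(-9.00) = 20.50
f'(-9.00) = -12.25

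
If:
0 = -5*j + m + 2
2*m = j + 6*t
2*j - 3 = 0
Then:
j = 3/2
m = 11/2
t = 19/12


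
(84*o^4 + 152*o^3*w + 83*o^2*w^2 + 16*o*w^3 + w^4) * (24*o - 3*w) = 2016*o^5 + 3396*o^4*w + 1536*o^3*w^2 + 135*o^2*w^3 - 24*o*w^4 - 3*w^5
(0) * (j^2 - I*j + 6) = 0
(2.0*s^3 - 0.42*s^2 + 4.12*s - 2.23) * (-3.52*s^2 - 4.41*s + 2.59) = -7.04*s^5 - 7.3416*s^4 - 7.4702*s^3 - 11.4074*s^2 + 20.5051*s - 5.7757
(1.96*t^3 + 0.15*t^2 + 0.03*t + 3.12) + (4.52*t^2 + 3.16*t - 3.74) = 1.96*t^3 + 4.67*t^2 + 3.19*t - 0.62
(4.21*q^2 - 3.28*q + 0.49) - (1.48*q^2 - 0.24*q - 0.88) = 2.73*q^2 - 3.04*q + 1.37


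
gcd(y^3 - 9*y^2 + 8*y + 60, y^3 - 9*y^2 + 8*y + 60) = y^3 - 9*y^2 + 8*y + 60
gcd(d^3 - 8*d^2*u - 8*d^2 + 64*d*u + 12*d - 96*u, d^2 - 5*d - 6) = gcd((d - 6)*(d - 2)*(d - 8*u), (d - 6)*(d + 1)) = d - 6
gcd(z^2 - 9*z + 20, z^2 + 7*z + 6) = 1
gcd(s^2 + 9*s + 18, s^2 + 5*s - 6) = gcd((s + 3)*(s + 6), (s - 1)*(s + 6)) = s + 6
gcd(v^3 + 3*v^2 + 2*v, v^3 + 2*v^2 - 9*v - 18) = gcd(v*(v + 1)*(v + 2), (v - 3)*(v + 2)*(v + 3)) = v + 2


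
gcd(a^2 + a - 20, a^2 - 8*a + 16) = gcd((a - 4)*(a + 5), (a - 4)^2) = a - 4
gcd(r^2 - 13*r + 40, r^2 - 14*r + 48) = r - 8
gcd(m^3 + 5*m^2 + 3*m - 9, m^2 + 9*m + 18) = m + 3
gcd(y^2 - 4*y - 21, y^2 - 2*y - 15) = y + 3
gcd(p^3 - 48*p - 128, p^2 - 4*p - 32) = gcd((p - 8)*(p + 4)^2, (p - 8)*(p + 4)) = p^2 - 4*p - 32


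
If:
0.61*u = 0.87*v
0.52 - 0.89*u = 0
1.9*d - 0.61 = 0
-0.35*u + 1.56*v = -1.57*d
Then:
No Solution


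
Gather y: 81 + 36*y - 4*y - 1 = 32*y + 80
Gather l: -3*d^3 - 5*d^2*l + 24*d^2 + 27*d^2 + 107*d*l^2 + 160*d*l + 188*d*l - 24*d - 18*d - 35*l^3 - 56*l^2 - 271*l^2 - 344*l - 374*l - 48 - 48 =-3*d^3 + 51*d^2 - 42*d - 35*l^3 + l^2*(107*d - 327) + l*(-5*d^2 + 348*d - 718) - 96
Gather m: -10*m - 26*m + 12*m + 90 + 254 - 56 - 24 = 264 - 24*m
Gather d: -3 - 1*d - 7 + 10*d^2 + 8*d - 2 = 10*d^2 + 7*d - 12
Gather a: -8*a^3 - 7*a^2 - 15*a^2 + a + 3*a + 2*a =-8*a^3 - 22*a^2 + 6*a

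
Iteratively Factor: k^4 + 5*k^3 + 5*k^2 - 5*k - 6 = (k + 1)*(k^3 + 4*k^2 + k - 6) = (k + 1)*(k + 3)*(k^2 + k - 2) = (k - 1)*(k + 1)*(k + 3)*(k + 2)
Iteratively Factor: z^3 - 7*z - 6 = (z + 2)*(z^2 - 2*z - 3) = (z + 1)*(z + 2)*(z - 3)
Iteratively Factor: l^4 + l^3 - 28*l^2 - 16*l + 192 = (l - 3)*(l^3 + 4*l^2 - 16*l - 64) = (l - 3)*(l + 4)*(l^2 - 16) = (l - 3)*(l + 4)^2*(l - 4)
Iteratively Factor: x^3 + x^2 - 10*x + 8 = (x + 4)*(x^2 - 3*x + 2) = (x - 1)*(x + 4)*(x - 2)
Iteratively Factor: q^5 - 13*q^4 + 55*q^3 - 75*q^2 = (q - 5)*(q^4 - 8*q^3 + 15*q^2) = (q - 5)^2*(q^3 - 3*q^2) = q*(q - 5)^2*(q^2 - 3*q) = q*(q - 5)^2*(q - 3)*(q)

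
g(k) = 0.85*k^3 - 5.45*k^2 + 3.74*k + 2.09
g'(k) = 2.55*k^2 - 10.9*k + 3.74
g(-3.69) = -128.63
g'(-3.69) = 78.68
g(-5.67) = -349.27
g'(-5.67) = 147.52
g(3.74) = -15.69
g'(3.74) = -1.36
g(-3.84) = -140.76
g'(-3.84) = 83.20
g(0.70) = 2.33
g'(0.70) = -2.64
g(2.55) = -9.72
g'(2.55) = -7.47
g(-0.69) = -3.36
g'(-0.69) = 12.48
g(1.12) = 0.64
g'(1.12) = -5.27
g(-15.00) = -4149.01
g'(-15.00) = 740.99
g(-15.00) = -4149.01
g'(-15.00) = 740.99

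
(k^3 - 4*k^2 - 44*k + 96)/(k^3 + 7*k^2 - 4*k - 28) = (k^2 - 2*k - 48)/(k^2 + 9*k + 14)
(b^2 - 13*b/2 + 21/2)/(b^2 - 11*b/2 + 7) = (b - 3)/(b - 2)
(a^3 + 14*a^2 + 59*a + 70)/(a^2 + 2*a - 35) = (a^2 + 7*a + 10)/(a - 5)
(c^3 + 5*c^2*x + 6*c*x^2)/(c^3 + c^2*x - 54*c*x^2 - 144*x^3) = c*(-c - 2*x)/(-c^2 + 2*c*x + 48*x^2)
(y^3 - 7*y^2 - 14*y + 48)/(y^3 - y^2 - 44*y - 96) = (y - 2)/(y + 4)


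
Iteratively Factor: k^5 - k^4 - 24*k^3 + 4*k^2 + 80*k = (k - 5)*(k^4 + 4*k^3 - 4*k^2 - 16*k) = (k - 5)*(k + 2)*(k^3 + 2*k^2 - 8*k) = (k - 5)*(k - 2)*(k + 2)*(k^2 + 4*k) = k*(k - 5)*(k - 2)*(k + 2)*(k + 4)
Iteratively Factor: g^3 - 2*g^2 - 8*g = (g + 2)*(g^2 - 4*g) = (g - 4)*(g + 2)*(g)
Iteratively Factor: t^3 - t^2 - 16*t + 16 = (t - 4)*(t^2 + 3*t - 4) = (t - 4)*(t + 4)*(t - 1)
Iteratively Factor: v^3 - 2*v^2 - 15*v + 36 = (v + 4)*(v^2 - 6*v + 9) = (v - 3)*(v + 4)*(v - 3)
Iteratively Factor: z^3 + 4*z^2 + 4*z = (z + 2)*(z^2 + 2*z) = z*(z + 2)*(z + 2)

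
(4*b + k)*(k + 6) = 4*b*k + 24*b + k^2 + 6*k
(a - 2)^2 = a^2 - 4*a + 4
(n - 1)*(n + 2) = n^2 + n - 2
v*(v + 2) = v^2 + 2*v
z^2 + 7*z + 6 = (z + 1)*(z + 6)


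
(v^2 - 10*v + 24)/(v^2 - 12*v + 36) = (v - 4)/(v - 6)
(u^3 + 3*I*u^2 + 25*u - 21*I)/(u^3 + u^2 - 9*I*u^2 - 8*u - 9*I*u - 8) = (u^2 + 4*I*u + 21)/(u^2 + u*(1 - 8*I) - 8*I)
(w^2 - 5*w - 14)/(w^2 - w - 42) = (w + 2)/(w + 6)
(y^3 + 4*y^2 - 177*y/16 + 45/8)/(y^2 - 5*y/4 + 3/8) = (4*y^2 + 19*y - 30)/(2*(2*y - 1))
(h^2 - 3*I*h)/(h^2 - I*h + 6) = h/(h + 2*I)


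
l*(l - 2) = l^2 - 2*l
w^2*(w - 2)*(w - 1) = w^4 - 3*w^3 + 2*w^2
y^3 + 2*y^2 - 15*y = y*(y - 3)*(y + 5)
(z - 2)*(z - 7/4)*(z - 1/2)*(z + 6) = z^4 + 7*z^3/4 - 161*z^2/8 + 61*z/2 - 21/2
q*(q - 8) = q^2 - 8*q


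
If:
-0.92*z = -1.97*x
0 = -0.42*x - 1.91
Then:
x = -4.55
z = -9.74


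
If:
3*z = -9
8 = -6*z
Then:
No Solution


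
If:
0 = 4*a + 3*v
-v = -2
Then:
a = -3/2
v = 2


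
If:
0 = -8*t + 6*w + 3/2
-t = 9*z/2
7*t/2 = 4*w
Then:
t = 6/11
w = 21/44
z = -4/33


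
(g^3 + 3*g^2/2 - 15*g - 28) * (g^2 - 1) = g^5 + 3*g^4/2 - 16*g^3 - 59*g^2/2 + 15*g + 28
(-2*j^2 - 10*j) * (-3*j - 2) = 6*j^3 + 34*j^2 + 20*j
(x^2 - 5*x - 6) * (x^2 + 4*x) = x^4 - x^3 - 26*x^2 - 24*x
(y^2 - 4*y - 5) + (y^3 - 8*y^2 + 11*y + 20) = y^3 - 7*y^2 + 7*y + 15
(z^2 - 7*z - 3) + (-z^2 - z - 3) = -8*z - 6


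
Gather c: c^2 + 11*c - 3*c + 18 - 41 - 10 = c^2 + 8*c - 33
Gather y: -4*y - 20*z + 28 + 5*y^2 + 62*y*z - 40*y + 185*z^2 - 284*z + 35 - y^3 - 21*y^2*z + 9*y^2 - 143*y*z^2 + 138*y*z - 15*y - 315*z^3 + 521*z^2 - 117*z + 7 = -y^3 + y^2*(14 - 21*z) + y*(-143*z^2 + 200*z - 59) - 315*z^3 + 706*z^2 - 421*z + 70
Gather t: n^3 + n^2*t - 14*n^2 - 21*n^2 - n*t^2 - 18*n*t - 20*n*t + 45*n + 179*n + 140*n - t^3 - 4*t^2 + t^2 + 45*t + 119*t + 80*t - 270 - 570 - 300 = n^3 - 35*n^2 + 364*n - t^3 + t^2*(-n - 3) + t*(n^2 - 38*n + 244) - 1140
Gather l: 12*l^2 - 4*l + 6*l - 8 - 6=12*l^2 + 2*l - 14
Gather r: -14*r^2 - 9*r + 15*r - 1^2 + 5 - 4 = -14*r^2 + 6*r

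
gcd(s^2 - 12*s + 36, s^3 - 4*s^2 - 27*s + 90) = s - 6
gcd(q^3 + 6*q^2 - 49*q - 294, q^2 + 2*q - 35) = q + 7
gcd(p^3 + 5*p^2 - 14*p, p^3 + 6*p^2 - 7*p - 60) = 1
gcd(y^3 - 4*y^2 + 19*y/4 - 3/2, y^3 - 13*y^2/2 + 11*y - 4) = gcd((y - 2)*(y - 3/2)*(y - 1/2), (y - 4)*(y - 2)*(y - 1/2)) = y^2 - 5*y/2 + 1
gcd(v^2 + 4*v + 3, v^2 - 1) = v + 1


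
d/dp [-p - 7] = -1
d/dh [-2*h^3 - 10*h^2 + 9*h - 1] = -6*h^2 - 20*h + 9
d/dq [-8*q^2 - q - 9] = -16*q - 1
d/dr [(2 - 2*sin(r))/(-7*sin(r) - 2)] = 18*cos(r)/(7*sin(r) + 2)^2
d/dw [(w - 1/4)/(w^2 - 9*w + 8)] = (-w^2 + w/2 + 23/4)/(w^4 - 18*w^3 + 97*w^2 - 144*w + 64)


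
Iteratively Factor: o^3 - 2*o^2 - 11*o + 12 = (o + 3)*(o^2 - 5*o + 4) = (o - 4)*(o + 3)*(o - 1)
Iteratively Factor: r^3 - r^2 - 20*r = (r - 5)*(r^2 + 4*r) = (r - 5)*(r + 4)*(r)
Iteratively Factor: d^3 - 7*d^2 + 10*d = (d)*(d^2 - 7*d + 10) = d*(d - 2)*(d - 5)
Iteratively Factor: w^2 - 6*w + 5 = (w - 1)*(w - 5)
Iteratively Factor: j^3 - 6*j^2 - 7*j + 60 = (j + 3)*(j^2 - 9*j + 20) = (j - 4)*(j + 3)*(j - 5)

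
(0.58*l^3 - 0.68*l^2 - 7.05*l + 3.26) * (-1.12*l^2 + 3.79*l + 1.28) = -0.6496*l^5 + 2.9598*l^4 + 6.0612*l^3 - 31.2411*l^2 + 3.3314*l + 4.1728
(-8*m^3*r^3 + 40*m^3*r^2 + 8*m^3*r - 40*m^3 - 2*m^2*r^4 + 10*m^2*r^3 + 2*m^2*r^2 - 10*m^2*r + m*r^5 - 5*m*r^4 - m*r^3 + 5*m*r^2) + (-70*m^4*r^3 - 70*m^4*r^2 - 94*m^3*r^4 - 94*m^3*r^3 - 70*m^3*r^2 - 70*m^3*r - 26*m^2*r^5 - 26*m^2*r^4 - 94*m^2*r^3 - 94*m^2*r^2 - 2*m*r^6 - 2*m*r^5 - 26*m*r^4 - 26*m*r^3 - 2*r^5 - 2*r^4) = -70*m^4*r^3 - 70*m^4*r^2 - 94*m^3*r^4 - 102*m^3*r^3 - 30*m^3*r^2 - 62*m^3*r - 40*m^3 - 26*m^2*r^5 - 28*m^2*r^4 - 84*m^2*r^3 - 92*m^2*r^2 - 10*m^2*r - 2*m*r^6 - m*r^5 - 31*m*r^4 - 27*m*r^3 + 5*m*r^2 - 2*r^5 - 2*r^4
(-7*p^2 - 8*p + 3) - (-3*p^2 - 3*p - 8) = -4*p^2 - 5*p + 11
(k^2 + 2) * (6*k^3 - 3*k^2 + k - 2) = 6*k^5 - 3*k^4 + 13*k^3 - 8*k^2 + 2*k - 4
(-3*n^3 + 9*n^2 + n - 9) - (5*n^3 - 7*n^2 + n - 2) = -8*n^3 + 16*n^2 - 7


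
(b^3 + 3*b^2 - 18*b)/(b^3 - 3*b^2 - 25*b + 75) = b*(b + 6)/(b^2 - 25)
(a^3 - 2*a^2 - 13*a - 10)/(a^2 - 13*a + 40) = (a^2 + 3*a + 2)/(a - 8)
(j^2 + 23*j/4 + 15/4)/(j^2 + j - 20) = (j + 3/4)/(j - 4)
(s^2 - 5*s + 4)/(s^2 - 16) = (s - 1)/(s + 4)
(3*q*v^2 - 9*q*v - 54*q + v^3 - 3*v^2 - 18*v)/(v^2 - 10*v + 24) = (3*q*v + 9*q + v^2 + 3*v)/(v - 4)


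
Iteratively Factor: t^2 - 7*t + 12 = (t - 3)*(t - 4)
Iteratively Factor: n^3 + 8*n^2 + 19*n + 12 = (n + 4)*(n^2 + 4*n + 3) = (n + 1)*(n + 4)*(n + 3)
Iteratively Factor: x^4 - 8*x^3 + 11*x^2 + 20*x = (x)*(x^3 - 8*x^2 + 11*x + 20) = x*(x + 1)*(x^2 - 9*x + 20) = x*(x - 4)*(x + 1)*(x - 5)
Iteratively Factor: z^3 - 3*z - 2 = (z - 2)*(z^2 + 2*z + 1) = (z - 2)*(z + 1)*(z + 1)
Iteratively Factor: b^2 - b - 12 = (b + 3)*(b - 4)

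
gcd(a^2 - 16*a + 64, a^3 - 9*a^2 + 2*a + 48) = a - 8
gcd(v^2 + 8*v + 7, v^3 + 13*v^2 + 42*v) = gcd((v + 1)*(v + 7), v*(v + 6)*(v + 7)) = v + 7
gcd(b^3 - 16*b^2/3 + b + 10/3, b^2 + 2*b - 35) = b - 5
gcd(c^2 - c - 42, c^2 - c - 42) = c^2 - c - 42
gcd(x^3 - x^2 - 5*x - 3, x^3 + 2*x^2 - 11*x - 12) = x^2 - 2*x - 3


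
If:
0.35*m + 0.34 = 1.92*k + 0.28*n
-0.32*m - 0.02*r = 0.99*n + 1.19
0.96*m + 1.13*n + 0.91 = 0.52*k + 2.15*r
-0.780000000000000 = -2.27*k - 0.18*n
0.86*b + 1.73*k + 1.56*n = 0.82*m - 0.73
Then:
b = 1.08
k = 0.45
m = 0.43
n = -1.34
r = -0.20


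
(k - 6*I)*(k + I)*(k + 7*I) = k^3 + 2*I*k^2 + 41*k + 42*I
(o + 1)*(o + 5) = o^2 + 6*o + 5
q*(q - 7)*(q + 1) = q^3 - 6*q^2 - 7*q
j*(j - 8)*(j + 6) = j^3 - 2*j^2 - 48*j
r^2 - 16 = (r - 4)*(r + 4)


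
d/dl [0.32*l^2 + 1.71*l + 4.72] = 0.64*l + 1.71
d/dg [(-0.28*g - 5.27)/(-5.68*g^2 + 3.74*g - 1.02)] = (-1.5904*g^2 - 59.8672*g + 19.9954)/(32.2624*g^4 - 42.4864*g^3 + 25.5748*g^2 - 7.6296*g + 1.0404)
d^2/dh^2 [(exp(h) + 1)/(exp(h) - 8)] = 9*(exp(h) + 8)*exp(h)/(exp(3*h) - 24*exp(2*h) + 192*exp(h) - 512)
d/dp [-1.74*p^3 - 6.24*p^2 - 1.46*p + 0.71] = -5.22*p^2 - 12.48*p - 1.46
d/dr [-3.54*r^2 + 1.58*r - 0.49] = 1.58 - 7.08*r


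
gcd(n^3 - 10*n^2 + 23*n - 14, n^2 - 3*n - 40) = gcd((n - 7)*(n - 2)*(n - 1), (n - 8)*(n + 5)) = 1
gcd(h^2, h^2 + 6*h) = h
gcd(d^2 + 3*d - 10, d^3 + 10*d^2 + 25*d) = d + 5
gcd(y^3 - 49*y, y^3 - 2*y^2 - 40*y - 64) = 1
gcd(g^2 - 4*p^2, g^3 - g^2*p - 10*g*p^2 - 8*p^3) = g + 2*p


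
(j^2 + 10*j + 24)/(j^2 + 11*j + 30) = (j + 4)/(j + 5)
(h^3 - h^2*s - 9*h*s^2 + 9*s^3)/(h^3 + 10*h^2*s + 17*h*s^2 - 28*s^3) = (h^2 - 9*s^2)/(h^2 + 11*h*s + 28*s^2)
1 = 1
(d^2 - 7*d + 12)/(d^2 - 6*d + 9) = (d - 4)/(d - 3)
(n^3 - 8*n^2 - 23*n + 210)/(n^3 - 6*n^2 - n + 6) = (n^2 - 2*n - 35)/(n^2 - 1)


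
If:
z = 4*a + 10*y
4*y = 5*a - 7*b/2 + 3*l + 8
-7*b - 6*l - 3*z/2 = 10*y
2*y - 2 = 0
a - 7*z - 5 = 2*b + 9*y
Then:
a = -571/193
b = -795/386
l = 2767/2316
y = 1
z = -354/193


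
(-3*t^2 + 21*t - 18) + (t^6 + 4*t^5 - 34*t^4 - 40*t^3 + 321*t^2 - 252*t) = t^6 + 4*t^5 - 34*t^4 - 40*t^3 + 318*t^2 - 231*t - 18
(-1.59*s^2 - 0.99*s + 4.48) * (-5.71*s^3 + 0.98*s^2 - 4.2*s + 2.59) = 9.0789*s^5 + 4.0947*s^4 - 19.873*s^3 + 4.4303*s^2 - 21.3801*s + 11.6032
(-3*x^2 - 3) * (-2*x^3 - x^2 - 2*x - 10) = 6*x^5 + 3*x^4 + 12*x^3 + 33*x^2 + 6*x + 30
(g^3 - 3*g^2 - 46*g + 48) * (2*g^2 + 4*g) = 2*g^5 - 2*g^4 - 104*g^3 - 88*g^2 + 192*g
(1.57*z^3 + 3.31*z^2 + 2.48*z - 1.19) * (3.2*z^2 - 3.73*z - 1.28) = 5.024*z^5 + 4.7359*z^4 - 6.4199*z^3 - 17.2952*z^2 + 1.2643*z + 1.5232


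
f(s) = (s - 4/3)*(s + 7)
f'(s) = 2*s + 17/3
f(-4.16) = -15.60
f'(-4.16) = -2.65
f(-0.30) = -10.94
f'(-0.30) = 5.07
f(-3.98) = -16.05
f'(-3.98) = -2.29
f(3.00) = 16.67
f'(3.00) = 11.67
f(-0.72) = -12.89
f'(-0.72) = 4.23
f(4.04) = 29.88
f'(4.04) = 13.75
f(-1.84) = -16.37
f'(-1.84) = 1.99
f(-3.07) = -17.31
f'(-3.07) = -0.47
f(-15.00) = 130.67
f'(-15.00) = -24.33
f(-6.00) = -7.33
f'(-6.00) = -6.33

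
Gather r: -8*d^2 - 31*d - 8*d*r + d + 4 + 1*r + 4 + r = -8*d^2 - 30*d + r*(2 - 8*d) + 8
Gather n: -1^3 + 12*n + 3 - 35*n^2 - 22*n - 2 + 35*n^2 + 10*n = 0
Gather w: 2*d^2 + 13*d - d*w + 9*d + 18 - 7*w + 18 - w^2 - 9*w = 2*d^2 + 22*d - w^2 + w*(-d - 16) + 36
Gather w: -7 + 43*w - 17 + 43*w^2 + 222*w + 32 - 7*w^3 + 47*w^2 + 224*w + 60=-7*w^3 + 90*w^2 + 489*w + 68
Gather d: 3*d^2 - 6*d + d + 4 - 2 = 3*d^2 - 5*d + 2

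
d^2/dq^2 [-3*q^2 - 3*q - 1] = -6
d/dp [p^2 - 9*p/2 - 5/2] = 2*p - 9/2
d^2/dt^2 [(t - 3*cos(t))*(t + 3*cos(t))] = 20 - 36*sin(t)^2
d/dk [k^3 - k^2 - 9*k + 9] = 3*k^2 - 2*k - 9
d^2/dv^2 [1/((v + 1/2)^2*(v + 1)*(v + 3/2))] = 16*(160*v^4 + 680*v^3 + 1068*v^2 + 734*v + 187)/(128*v^10 + 1216*v^9 + 5088*v^8 + 12336*v^7 + 19176*v^6 + 19956*v^5 + 14074*v^4 + 6641*v^3 + 2007*v^2 + 351*v + 27)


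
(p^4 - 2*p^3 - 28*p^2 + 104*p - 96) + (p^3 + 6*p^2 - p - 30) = p^4 - p^3 - 22*p^2 + 103*p - 126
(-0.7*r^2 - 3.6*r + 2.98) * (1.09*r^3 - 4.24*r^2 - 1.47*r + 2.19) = -0.763*r^5 - 0.956*r^4 + 19.5412*r^3 - 8.8762*r^2 - 12.2646*r + 6.5262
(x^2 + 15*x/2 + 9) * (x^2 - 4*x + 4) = x^4 + 7*x^3/2 - 17*x^2 - 6*x + 36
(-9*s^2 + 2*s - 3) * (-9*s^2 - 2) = 81*s^4 - 18*s^3 + 45*s^2 - 4*s + 6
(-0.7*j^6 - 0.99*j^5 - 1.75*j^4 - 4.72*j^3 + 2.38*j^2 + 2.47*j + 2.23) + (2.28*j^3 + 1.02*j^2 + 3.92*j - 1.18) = -0.7*j^6 - 0.99*j^5 - 1.75*j^4 - 2.44*j^3 + 3.4*j^2 + 6.39*j + 1.05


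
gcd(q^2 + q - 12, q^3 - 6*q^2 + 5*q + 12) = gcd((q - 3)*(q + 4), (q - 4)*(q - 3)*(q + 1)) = q - 3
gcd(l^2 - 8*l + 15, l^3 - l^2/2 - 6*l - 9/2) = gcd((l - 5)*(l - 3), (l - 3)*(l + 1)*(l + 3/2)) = l - 3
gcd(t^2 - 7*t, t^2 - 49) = t - 7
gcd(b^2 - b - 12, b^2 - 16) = b - 4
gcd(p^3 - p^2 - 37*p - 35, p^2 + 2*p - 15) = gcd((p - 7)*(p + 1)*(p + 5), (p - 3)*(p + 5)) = p + 5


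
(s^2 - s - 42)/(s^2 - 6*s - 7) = (s + 6)/(s + 1)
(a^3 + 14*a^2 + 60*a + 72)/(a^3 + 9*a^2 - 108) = (a + 2)/(a - 3)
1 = 1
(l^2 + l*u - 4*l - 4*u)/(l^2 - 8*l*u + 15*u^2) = (l^2 + l*u - 4*l - 4*u)/(l^2 - 8*l*u + 15*u^2)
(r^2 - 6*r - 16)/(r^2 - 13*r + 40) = (r + 2)/(r - 5)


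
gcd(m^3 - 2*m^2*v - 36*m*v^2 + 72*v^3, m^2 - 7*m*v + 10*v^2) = -m + 2*v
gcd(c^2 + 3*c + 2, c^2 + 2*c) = c + 2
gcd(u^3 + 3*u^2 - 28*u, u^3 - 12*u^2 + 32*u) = u^2 - 4*u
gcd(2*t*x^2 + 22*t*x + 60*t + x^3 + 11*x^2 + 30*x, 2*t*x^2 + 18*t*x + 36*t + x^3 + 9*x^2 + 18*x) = 2*t*x + 12*t + x^2 + 6*x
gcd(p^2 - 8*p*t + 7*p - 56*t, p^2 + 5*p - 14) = p + 7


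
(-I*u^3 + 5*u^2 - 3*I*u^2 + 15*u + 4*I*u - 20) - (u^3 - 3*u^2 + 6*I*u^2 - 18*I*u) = -u^3 - I*u^3 + 8*u^2 - 9*I*u^2 + 15*u + 22*I*u - 20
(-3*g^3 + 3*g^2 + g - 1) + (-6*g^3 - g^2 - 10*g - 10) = -9*g^3 + 2*g^2 - 9*g - 11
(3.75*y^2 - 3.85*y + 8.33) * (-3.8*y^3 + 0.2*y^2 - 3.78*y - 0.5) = -14.25*y^5 + 15.38*y^4 - 46.599*y^3 + 14.344*y^2 - 29.5624*y - 4.165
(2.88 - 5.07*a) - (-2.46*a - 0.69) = 3.57 - 2.61*a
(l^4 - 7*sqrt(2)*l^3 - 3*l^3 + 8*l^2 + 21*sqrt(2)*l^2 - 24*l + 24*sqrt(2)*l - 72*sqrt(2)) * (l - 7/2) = l^5 - 7*sqrt(2)*l^4 - 13*l^4/2 + 37*l^3/2 + 91*sqrt(2)*l^3/2 - 99*sqrt(2)*l^2/2 - 52*l^2 - 156*sqrt(2)*l + 84*l + 252*sqrt(2)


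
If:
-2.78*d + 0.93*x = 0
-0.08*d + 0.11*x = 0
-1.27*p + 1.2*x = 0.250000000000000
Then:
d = 0.00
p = -0.20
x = 0.00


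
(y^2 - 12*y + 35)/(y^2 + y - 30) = (y - 7)/(y + 6)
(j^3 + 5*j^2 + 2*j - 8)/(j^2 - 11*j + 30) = (j^3 + 5*j^2 + 2*j - 8)/(j^2 - 11*j + 30)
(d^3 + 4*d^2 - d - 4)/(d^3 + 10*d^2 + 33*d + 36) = (d^2 - 1)/(d^2 + 6*d + 9)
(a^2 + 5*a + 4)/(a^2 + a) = (a + 4)/a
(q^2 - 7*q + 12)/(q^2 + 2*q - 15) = (q - 4)/(q + 5)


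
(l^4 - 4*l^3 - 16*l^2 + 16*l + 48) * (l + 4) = l^5 - 32*l^3 - 48*l^2 + 112*l + 192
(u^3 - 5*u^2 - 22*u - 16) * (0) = 0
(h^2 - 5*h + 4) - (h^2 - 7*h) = 2*h + 4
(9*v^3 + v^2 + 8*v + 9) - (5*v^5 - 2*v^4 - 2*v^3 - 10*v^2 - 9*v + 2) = -5*v^5 + 2*v^4 + 11*v^3 + 11*v^2 + 17*v + 7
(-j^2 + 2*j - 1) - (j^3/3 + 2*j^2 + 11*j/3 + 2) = -j^3/3 - 3*j^2 - 5*j/3 - 3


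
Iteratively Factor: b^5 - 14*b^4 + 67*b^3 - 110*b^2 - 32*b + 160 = (b - 5)*(b^4 - 9*b^3 + 22*b^2 - 32) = (b - 5)*(b - 4)*(b^3 - 5*b^2 + 2*b + 8) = (b - 5)*(b - 4)*(b - 2)*(b^2 - 3*b - 4) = (b - 5)*(b - 4)*(b - 2)*(b + 1)*(b - 4)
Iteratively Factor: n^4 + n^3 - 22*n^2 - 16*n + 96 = (n + 4)*(n^3 - 3*n^2 - 10*n + 24) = (n + 3)*(n + 4)*(n^2 - 6*n + 8) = (n - 4)*(n + 3)*(n + 4)*(n - 2)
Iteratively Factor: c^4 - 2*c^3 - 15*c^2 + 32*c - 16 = (c - 1)*(c^3 - c^2 - 16*c + 16) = (c - 4)*(c - 1)*(c^2 + 3*c - 4) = (c - 4)*(c - 1)^2*(c + 4)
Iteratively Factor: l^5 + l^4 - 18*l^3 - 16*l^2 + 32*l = (l - 1)*(l^4 + 2*l^3 - 16*l^2 - 32*l) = (l - 1)*(l + 4)*(l^3 - 2*l^2 - 8*l) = (l - 4)*(l - 1)*(l + 4)*(l^2 + 2*l) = l*(l - 4)*(l - 1)*(l + 4)*(l + 2)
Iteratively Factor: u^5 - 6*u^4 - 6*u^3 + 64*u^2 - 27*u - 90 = (u - 3)*(u^4 - 3*u^3 - 15*u^2 + 19*u + 30) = (u - 3)*(u - 2)*(u^3 - u^2 - 17*u - 15) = (u - 5)*(u - 3)*(u - 2)*(u^2 + 4*u + 3) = (u - 5)*(u - 3)*(u - 2)*(u + 1)*(u + 3)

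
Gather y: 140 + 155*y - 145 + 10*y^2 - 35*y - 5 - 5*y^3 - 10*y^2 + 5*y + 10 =-5*y^3 + 125*y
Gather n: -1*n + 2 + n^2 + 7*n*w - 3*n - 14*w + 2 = n^2 + n*(7*w - 4) - 14*w + 4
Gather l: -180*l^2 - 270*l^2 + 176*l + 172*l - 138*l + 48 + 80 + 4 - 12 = -450*l^2 + 210*l + 120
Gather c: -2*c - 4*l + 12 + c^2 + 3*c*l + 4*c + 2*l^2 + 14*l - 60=c^2 + c*(3*l + 2) + 2*l^2 + 10*l - 48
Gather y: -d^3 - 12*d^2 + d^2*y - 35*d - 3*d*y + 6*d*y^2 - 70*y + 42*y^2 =-d^3 - 12*d^2 - 35*d + y^2*(6*d + 42) + y*(d^2 - 3*d - 70)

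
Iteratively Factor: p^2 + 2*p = (p + 2)*(p)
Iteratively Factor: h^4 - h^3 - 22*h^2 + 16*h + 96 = (h - 3)*(h^3 + 2*h^2 - 16*h - 32) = (h - 3)*(h + 2)*(h^2 - 16) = (h - 3)*(h + 2)*(h + 4)*(h - 4)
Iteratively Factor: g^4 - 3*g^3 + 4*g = (g)*(g^3 - 3*g^2 + 4) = g*(g + 1)*(g^2 - 4*g + 4) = g*(g - 2)*(g + 1)*(g - 2)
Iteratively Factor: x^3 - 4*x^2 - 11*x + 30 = (x - 5)*(x^2 + x - 6) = (x - 5)*(x - 2)*(x + 3)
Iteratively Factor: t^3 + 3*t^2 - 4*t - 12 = (t - 2)*(t^2 + 5*t + 6) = (t - 2)*(t + 2)*(t + 3)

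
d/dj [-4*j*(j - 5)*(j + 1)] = -12*j^2 + 32*j + 20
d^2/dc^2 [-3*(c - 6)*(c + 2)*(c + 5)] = -18*c - 6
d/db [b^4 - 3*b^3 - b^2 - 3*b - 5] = 4*b^3 - 9*b^2 - 2*b - 3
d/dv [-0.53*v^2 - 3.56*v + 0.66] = -1.06*v - 3.56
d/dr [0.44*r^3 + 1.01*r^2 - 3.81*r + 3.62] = 1.32*r^2 + 2.02*r - 3.81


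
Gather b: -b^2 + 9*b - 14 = -b^2 + 9*b - 14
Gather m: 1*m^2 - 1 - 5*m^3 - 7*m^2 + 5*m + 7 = -5*m^3 - 6*m^2 + 5*m + 6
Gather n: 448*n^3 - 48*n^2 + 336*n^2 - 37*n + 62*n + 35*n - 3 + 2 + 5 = 448*n^3 + 288*n^2 + 60*n + 4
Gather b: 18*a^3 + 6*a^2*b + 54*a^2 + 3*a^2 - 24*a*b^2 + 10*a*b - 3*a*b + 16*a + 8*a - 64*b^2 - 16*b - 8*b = 18*a^3 + 57*a^2 + 24*a + b^2*(-24*a - 64) + b*(6*a^2 + 7*a - 24)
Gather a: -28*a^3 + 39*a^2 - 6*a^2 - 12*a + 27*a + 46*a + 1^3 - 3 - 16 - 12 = -28*a^3 + 33*a^2 + 61*a - 30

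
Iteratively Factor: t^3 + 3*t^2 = (t)*(t^2 + 3*t) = t^2*(t + 3)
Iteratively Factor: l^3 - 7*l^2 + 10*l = (l)*(l^2 - 7*l + 10) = l*(l - 5)*(l - 2)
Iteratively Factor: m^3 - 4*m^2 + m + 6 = (m - 2)*(m^2 - 2*m - 3) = (m - 3)*(m - 2)*(m + 1)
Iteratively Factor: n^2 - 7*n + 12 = (n - 4)*(n - 3)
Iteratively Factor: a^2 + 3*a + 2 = (a + 1)*(a + 2)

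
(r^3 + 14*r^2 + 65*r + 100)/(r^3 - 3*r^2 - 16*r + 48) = (r^2 + 10*r + 25)/(r^2 - 7*r + 12)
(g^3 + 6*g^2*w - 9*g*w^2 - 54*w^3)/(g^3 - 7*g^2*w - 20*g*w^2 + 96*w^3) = (-g^2 - 9*g*w - 18*w^2)/(-g^2 + 4*g*w + 32*w^2)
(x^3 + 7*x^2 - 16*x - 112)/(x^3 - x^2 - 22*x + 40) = (x^2 + 11*x + 28)/(x^2 + 3*x - 10)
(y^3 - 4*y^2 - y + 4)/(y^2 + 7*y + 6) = (y^2 - 5*y + 4)/(y + 6)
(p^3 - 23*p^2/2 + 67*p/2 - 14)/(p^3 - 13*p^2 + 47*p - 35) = (p^2 - 9*p/2 + 2)/(p^2 - 6*p + 5)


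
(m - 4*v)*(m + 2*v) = m^2 - 2*m*v - 8*v^2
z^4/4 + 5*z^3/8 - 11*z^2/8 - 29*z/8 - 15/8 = (z/4 + 1/4)*(z - 5/2)*(z + 1)*(z + 3)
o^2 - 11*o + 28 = (o - 7)*(o - 4)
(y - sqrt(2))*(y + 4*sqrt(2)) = y^2 + 3*sqrt(2)*y - 8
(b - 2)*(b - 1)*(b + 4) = b^3 + b^2 - 10*b + 8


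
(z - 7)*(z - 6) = z^2 - 13*z + 42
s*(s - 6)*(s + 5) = s^3 - s^2 - 30*s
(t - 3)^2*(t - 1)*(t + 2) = t^4 - 5*t^3 + t^2 + 21*t - 18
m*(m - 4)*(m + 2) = m^3 - 2*m^2 - 8*m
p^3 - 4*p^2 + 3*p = p*(p - 3)*(p - 1)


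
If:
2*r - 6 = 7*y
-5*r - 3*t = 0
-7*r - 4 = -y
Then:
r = -34/47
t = 170/141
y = -50/47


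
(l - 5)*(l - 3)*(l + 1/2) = l^3 - 15*l^2/2 + 11*l + 15/2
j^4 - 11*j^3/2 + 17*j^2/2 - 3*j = j*(j - 3)*(j - 2)*(j - 1/2)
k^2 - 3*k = k*(k - 3)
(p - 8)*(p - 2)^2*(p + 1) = p^4 - 11*p^3 + 24*p^2 + 4*p - 32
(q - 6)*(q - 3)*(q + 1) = q^3 - 8*q^2 + 9*q + 18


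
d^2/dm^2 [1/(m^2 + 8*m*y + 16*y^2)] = 6/(m^4 + 16*m^3*y + 96*m^2*y^2 + 256*m*y^3 + 256*y^4)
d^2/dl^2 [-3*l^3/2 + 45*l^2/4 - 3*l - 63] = 45/2 - 9*l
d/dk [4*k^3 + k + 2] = 12*k^2 + 1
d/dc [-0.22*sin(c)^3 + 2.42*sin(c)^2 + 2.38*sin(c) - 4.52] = (-0.66*sin(c)^2 + 4.84*sin(c) + 2.38)*cos(c)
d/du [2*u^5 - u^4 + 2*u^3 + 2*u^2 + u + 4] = 10*u^4 - 4*u^3 + 6*u^2 + 4*u + 1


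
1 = 1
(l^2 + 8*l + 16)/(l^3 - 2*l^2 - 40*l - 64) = (l + 4)/(l^2 - 6*l - 16)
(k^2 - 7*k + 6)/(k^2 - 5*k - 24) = (-k^2 + 7*k - 6)/(-k^2 + 5*k + 24)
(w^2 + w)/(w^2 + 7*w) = (w + 1)/(w + 7)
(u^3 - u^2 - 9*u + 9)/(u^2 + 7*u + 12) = (u^2 - 4*u + 3)/(u + 4)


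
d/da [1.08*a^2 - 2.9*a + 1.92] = 2.16*a - 2.9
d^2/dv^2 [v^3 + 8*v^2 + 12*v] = 6*v + 16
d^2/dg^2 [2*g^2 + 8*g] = 4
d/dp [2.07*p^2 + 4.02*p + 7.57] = 4.14*p + 4.02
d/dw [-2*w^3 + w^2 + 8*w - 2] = -6*w^2 + 2*w + 8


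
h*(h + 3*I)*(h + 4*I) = h^3 + 7*I*h^2 - 12*h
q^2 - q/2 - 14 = (q - 4)*(q + 7/2)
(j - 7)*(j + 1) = j^2 - 6*j - 7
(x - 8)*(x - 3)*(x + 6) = x^3 - 5*x^2 - 42*x + 144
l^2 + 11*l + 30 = (l + 5)*(l + 6)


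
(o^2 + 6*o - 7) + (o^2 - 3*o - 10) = 2*o^2 + 3*o - 17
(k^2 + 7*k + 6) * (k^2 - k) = k^4 + 6*k^3 - k^2 - 6*k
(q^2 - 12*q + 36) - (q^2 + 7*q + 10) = 26 - 19*q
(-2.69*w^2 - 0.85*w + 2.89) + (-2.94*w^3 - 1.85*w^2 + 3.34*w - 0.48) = -2.94*w^3 - 4.54*w^2 + 2.49*w + 2.41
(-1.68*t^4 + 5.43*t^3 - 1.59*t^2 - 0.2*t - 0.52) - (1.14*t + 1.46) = -1.68*t^4 + 5.43*t^3 - 1.59*t^2 - 1.34*t - 1.98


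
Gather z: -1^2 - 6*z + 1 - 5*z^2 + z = -5*z^2 - 5*z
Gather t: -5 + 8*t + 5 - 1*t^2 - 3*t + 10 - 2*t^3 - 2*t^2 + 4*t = -2*t^3 - 3*t^2 + 9*t + 10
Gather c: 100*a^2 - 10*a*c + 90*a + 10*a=100*a^2 - 10*a*c + 100*a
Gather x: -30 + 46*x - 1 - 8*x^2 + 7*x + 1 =-8*x^2 + 53*x - 30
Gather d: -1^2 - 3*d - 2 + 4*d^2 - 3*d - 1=4*d^2 - 6*d - 4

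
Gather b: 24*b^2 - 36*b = 24*b^2 - 36*b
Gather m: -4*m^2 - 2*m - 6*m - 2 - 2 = -4*m^2 - 8*m - 4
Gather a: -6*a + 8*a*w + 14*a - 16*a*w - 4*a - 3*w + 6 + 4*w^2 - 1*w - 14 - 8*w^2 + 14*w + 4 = a*(4 - 8*w) - 4*w^2 + 10*w - 4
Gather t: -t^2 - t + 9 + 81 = -t^2 - t + 90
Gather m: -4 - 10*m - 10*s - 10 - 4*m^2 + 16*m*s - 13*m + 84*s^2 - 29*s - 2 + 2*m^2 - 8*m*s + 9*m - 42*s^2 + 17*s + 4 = -2*m^2 + m*(8*s - 14) + 42*s^2 - 22*s - 12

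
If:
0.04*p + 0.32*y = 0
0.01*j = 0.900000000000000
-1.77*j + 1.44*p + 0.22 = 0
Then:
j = 90.00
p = 110.47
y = -13.81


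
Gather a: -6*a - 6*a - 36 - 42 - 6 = -12*a - 84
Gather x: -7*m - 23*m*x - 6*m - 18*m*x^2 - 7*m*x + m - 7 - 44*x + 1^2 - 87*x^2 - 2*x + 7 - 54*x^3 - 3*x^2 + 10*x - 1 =-12*m - 54*x^3 + x^2*(-18*m - 90) + x*(-30*m - 36)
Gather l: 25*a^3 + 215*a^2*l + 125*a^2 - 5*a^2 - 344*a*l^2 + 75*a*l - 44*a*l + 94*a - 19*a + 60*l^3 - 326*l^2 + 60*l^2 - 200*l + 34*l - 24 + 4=25*a^3 + 120*a^2 + 75*a + 60*l^3 + l^2*(-344*a - 266) + l*(215*a^2 + 31*a - 166) - 20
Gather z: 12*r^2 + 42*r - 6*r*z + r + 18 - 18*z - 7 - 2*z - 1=12*r^2 + 43*r + z*(-6*r - 20) + 10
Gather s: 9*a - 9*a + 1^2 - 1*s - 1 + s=0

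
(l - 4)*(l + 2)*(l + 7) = l^3 + 5*l^2 - 22*l - 56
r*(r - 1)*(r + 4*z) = r^3 + 4*r^2*z - r^2 - 4*r*z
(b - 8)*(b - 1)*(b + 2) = b^3 - 7*b^2 - 10*b + 16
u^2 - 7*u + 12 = (u - 4)*(u - 3)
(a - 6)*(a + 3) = a^2 - 3*a - 18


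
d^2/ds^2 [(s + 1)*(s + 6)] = 2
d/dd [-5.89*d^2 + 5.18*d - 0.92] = 5.18 - 11.78*d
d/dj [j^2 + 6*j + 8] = 2*j + 6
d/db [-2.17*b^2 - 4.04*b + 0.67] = -4.34*b - 4.04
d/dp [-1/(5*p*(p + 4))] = 2*(p + 2)/(5*p^2*(p + 4)^2)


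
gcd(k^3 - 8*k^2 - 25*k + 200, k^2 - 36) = 1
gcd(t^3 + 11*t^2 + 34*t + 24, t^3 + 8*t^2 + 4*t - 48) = t^2 + 10*t + 24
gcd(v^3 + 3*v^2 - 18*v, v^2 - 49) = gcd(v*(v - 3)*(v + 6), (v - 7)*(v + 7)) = 1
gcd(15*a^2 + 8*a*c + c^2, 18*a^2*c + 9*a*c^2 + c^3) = 3*a + c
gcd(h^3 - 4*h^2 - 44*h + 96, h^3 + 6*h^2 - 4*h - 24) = h^2 + 4*h - 12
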